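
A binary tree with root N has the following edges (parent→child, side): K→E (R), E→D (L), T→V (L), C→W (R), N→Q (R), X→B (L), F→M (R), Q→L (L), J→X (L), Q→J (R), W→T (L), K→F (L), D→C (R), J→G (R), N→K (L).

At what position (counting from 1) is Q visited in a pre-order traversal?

Pre-order visits the node, then its left subtree, then its right subtree.
Visit N.
At N: go left to K.
  Visit K.
  At K: go left to F.
    Visit F.
    At F: no left child.
    At F: go right to M.
      M is a leaf — visit M.
  At K: go right to E.
    Visit E.
    At E: go left to D.
      Visit D.
      At D: no left child.
      At D: go right to C.
        Visit C.
        At C: no left child.
        At C: go right to W.
          Visit W.
          At W: go left to T.
            Visit T.
            At T: go left to V.
              V is a leaf — visit V.
            At T: no right child.
          At W: no right child.
    At E: no right child.
At N: go right to Q.
  Visit Q.
  At Q: go left to L.
    L is a leaf — visit L.
  At Q: go right to J.
    Visit J.
    At J: go left to X.
      Visit X.
      At X: go left to B.
        B is a leaf — visit B.
      At X: no right child.
    At J: go right to G.
      G is a leaf — visit G.
Full pre-order sequence: N, K, F, M, E, D, C, W, T, V, Q, L, J, X, B, G.

11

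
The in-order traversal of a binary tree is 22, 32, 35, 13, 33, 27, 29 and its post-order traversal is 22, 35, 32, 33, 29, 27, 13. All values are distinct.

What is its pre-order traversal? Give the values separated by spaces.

The last element of post-order is the root; it splits in-order into left and right subtrees.
Root 13: left subtree has 3 nodes {22, 32, 35}, right has 3 {33, 27, 29}.
  Root 32: left subtree has 1 node {22}, right has 1 {35}.
  Root 27: left subtree has 1 node {33}, right has 1 {29}.

13 32 22 35 27 33 29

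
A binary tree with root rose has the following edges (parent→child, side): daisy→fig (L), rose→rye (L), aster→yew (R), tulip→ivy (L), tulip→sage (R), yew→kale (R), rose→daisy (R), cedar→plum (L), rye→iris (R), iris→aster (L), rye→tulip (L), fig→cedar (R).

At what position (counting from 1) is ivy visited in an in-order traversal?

In-order visits the left subtree, then the node, then the right subtree.
At rose: go left to rye.
  At rye: go left to tulip.
    At tulip: go left to ivy.
      ivy is a leaf — visit ivy.
    Visit tulip.
    At tulip: go right to sage.
      sage is a leaf — visit sage.
  Visit rye.
  At rye: go right to iris.
    At iris: go left to aster.
      At aster: no left child.
      Visit aster.
      At aster: go right to yew.
        At yew: no left child.
        Visit yew.
        At yew: go right to kale.
          kale is a leaf — visit kale.
    Visit iris.
    At iris: no right child.
Visit rose.
At rose: go right to daisy.
  At daisy: go left to fig.
    At fig: no left child.
    Visit fig.
    At fig: go right to cedar.
      At cedar: go left to plum.
        plum is a leaf — visit plum.
      Visit cedar.
      At cedar: no right child.
  Visit daisy.
  At daisy: no right child.
Full in-order sequence: ivy, tulip, sage, rye, aster, yew, kale, iris, rose, fig, plum, cedar, daisy.

1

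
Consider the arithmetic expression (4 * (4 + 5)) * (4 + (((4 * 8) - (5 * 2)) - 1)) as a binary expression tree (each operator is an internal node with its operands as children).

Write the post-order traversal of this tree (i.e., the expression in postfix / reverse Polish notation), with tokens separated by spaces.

Post-order on an expression tree gives postfix notation: for each operator, emit left operand, right operand, then the operator.

4 4 5 + * 4 4 8 * 5 2 * - 1 - + *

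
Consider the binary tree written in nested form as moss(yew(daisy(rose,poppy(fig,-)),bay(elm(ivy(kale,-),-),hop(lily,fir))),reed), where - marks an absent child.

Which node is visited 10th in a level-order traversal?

Level-order visits nodes level by level from the root, left to right within each level.
Level 0: moss
Level 1: yew, reed
Level 2: daisy, bay
Level 3: rose, poppy, elm, hop
Level 4: fig, ivy, lily, fir
Level 5: kale
Full level-order sequence: moss, yew, reed, daisy, bay, rose, poppy, elm, hop, fig, ivy, lily, fir, kale.

fig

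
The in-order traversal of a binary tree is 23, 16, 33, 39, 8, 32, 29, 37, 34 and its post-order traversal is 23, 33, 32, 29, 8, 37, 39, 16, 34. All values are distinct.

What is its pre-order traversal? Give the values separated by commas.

34, 16, 23, 39, 33, 37, 8, 29, 32

The last element of post-order is the root; it splits in-order into left and right subtrees.
Root 34: left subtree has 8 nodes {23, 16, 33, 39, 8, 32, 29, 37}, right has 0 { }.
  Root 16: left subtree has 1 node {23}, right has 6 {33, 39, 8, 32, 29, 37}.
    Root 39: left subtree has 1 node {33}, right has 4 {8, 32, 29, 37}.
      Root 37: left subtree has 3 nodes {8, 32, 29}, right has 0 { }.
        Root 8: left subtree has 0 nodes { }, right has 2 {32, 29}.
          Root 29: left subtree has 1 node {32}, right has 0 { }.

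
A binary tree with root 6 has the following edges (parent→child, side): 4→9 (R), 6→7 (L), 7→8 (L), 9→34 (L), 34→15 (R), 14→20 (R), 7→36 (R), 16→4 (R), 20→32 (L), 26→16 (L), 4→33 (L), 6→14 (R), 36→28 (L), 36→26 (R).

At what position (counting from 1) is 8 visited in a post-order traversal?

1

Post-order visits the left subtree, then the right subtree, then the node.
At 6: go left to 7.
  At 7: go left to 8.
    8 is a leaf — visit 8.
  At 7: go right to 36.
    At 36: go left to 28.
      28 is a leaf — visit 28.
    At 36: go right to 26.
      At 26: go left to 16.
        At 16: no left child.
        At 16: go right to 4.
          At 4: go left to 33.
            33 is a leaf — visit 33.
          At 4: go right to 9.
            At 9: go left to 34.
              At 34: no left child.
              At 34: go right to 15.
                15 is a leaf — visit 15.
              Visit 34.
            At 9: no right child.
            Visit 9.
          Visit 4.
        Visit 16.
      At 26: no right child.
      Visit 26.
    Visit 36.
  Visit 7.
At 6: go right to 14.
  At 14: no left child.
  At 14: go right to 20.
    At 20: go left to 32.
      32 is a leaf — visit 32.
    At 20: no right child.
    Visit 20.
  Visit 14.
Visit 6.
Full post-order sequence: 8, 28, 33, 15, 34, 9, 4, 16, 26, 36, 7, 32, 20, 14, 6.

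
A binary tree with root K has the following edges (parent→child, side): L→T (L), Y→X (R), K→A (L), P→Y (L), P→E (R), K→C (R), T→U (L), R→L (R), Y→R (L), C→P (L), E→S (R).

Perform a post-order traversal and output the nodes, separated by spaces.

Post-order visits the left subtree, then the right subtree, then the node.
At K: go left to A.
  A is a leaf — visit A.
At K: go right to C.
  At C: go left to P.
    At P: go left to Y.
      At Y: go left to R.
        At R: no left child.
        At R: go right to L.
          At L: go left to T.
            At T: go left to U.
              U is a leaf — visit U.
            At T: no right child.
            Visit T.
          At L: no right child.
          Visit L.
        Visit R.
      At Y: go right to X.
        X is a leaf — visit X.
      Visit Y.
    At P: go right to E.
      At E: no left child.
      At E: go right to S.
        S is a leaf — visit S.
      Visit E.
    Visit P.
  At C: no right child.
  Visit C.
Visit K.

A U T L R X Y S E P C K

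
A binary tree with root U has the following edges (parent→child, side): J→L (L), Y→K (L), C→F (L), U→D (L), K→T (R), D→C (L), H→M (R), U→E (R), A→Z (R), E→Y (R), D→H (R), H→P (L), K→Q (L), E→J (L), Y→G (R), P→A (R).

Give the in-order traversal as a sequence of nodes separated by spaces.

F C D P A Z H M U L J E Q K T Y G

In-order visits the left subtree, then the node, then the right subtree.
At U: go left to D.
  At D: go left to C.
    At C: go left to F.
      F is a leaf — visit F.
    Visit C.
    At C: no right child.
  Visit D.
  At D: go right to H.
    At H: go left to P.
      At P: no left child.
      Visit P.
      At P: go right to A.
        At A: no left child.
        Visit A.
        At A: go right to Z.
          Z is a leaf — visit Z.
    Visit H.
    At H: go right to M.
      M is a leaf — visit M.
Visit U.
At U: go right to E.
  At E: go left to J.
    At J: go left to L.
      L is a leaf — visit L.
    Visit J.
    At J: no right child.
  Visit E.
  At E: go right to Y.
    At Y: go left to K.
      At K: go left to Q.
        Q is a leaf — visit Q.
      Visit K.
      At K: go right to T.
        T is a leaf — visit T.
    Visit Y.
    At Y: go right to G.
      G is a leaf — visit G.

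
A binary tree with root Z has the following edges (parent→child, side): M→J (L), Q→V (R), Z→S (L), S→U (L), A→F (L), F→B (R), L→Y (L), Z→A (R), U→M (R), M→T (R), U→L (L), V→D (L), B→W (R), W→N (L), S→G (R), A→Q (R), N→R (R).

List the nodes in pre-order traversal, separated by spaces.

Z S U L Y M J T G A F B W N R Q V D

Pre-order visits the node, then its left subtree, then its right subtree.
Visit Z.
At Z: go left to S.
  Visit S.
  At S: go left to U.
    Visit U.
    At U: go left to L.
      Visit L.
      At L: go left to Y.
        Y is a leaf — visit Y.
      At L: no right child.
    At U: go right to M.
      Visit M.
      At M: go left to J.
        J is a leaf — visit J.
      At M: go right to T.
        T is a leaf — visit T.
  At S: go right to G.
    G is a leaf — visit G.
At Z: go right to A.
  Visit A.
  At A: go left to F.
    Visit F.
    At F: no left child.
    At F: go right to B.
      Visit B.
      At B: no left child.
      At B: go right to W.
        Visit W.
        At W: go left to N.
          Visit N.
          At N: no left child.
          At N: go right to R.
            R is a leaf — visit R.
        At W: no right child.
  At A: go right to Q.
    Visit Q.
    At Q: no left child.
    At Q: go right to V.
      Visit V.
      At V: go left to D.
        D is a leaf — visit D.
      At V: no right child.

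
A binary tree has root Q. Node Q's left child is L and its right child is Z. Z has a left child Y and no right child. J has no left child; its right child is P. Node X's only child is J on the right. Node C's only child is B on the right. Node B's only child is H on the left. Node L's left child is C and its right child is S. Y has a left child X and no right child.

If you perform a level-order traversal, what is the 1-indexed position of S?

Level-order visits nodes level by level from the root, left to right within each level.
Level 0: Q
Level 1: L, Z
Level 2: C, S, Y
Level 3: B, X
Level 4: H, J
Level 5: P
Full level-order sequence: Q, L, Z, C, S, Y, B, X, H, J, P.

5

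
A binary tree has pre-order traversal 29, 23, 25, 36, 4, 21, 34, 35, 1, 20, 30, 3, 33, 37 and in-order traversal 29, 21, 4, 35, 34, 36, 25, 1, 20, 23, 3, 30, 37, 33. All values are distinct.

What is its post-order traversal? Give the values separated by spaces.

21 35 34 4 36 20 1 25 3 37 33 30 23 29

The first element of pre-order is the root; it splits in-order into left and right subtrees.
Root 29: left subtree has 0 nodes { }, right has 13 {21, 4, 35, 34, 36, 25, 1, 20, 23, 3, 30, 37, 33}.
  Root 23: left subtree has 8 nodes {21, 4, 35, 34, 36, 25, 1, 20}, right has 4 {3, 30, 37, 33}.
    Root 25: left subtree has 5 nodes {21, 4, 35, 34, 36}, right has 2 {1, 20}.
      Root 36: left subtree has 4 nodes {21, 4, 35, 34}, right has 0 { }.
        Root 4: left subtree has 1 node {21}, right has 2 {35, 34}.
          Root 34: left subtree has 1 node {35}, right has 0 { }.
      Root 1: left subtree has 0 nodes { }, right has 1 {20}.
    Root 30: left subtree has 1 node {3}, right has 2 {37, 33}.
      Root 33: left subtree has 1 node {37}, right has 0 { }.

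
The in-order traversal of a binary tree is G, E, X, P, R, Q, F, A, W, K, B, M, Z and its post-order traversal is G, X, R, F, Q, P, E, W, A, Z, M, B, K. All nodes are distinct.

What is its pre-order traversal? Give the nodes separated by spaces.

K A E G P X Q R F W B M Z

The last element of post-order is the root; it splits in-order into left and right subtrees.
Root K: left subtree has 9 nodes {G, E, X, P, R, Q, F, A, W}, right has 3 {B, M, Z}.
  Root A: left subtree has 7 nodes {G, E, X, P, R, Q, F}, right has 1 {W}.
    Root E: left subtree has 1 node {G}, right has 5 {X, P, R, Q, F}.
      Root P: left subtree has 1 node {X}, right has 3 {R, Q, F}.
        Root Q: left subtree has 1 node {R}, right has 1 {F}.
  Root B: left subtree has 0 nodes { }, right has 2 {M, Z}.
    Root M: left subtree has 0 nodes { }, right has 1 {Z}.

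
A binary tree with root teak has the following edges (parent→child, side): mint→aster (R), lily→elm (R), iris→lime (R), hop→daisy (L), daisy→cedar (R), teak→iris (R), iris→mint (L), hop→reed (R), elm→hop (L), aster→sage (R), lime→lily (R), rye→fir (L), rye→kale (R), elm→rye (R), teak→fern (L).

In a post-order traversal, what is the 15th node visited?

iris

Post-order visits the left subtree, then the right subtree, then the node.
At teak: go left to fern.
  fern is a leaf — visit fern.
At teak: go right to iris.
  At iris: go left to mint.
    At mint: no left child.
    At mint: go right to aster.
      At aster: no left child.
      At aster: go right to sage.
        sage is a leaf — visit sage.
      Visit aster.
    Visit mint.
  At iris: go right to lime.
    At lime: no left child.
    At lime: go right to lily.
      At lily: no left child.
      At lily: go right to elm.
        At elm: go left to hop.
          At hop: go left to daisy.
            At daisy: no left child.
            At daisy: go right to cedar.
              cedar is a leaf — visit cedar.
            Visit daisy.
          At hop: go right to reed.
            reed is a leaf — visit reed.
          Visit hop.
        At elm: go right to rye.
          At rye: go left to fir.
            fir is a leaf — visit fir.
          At rye: go right to kale.
            kale is a leaf — visit kale.
          Visit rye.
        Visit elm.
      Visit lily.
    Visit lime.
  Visit iris.
Visit teak.
Full post-order sequence: fern, sage, aster, mint, cedar, daisy, reed, hop, fir, kale, rye, elm, lily, lime, iris, teak.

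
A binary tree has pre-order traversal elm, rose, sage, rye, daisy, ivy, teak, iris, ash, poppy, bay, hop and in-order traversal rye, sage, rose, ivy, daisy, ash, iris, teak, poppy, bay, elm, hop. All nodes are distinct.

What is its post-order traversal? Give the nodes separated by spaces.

rye sage ivy ash iris bay poppy teak daisy rose hop elm

The first element of pre-order is the root; it splits in-order into left and right subtrees.
Root elm: left subtree has 10 nodes {rye, sage, rose, ivy, daisy, ash, iris, teak, poppy, bay}, right has 1 {hop}.
  Root rose: left subtree has 2 nodes {rye, sage}, right has 7 {ivy, daisy, ash, iris, teak, poppy, bay}.
    Root sage: left subtree has 1 node {rye}, right has 0 { }.
    Root daisy: left subtree has 1 node {ivy}, right has 5 {ash, iris, teak, poppy, bay}.
      Root teak: left subtree has 2 nodes {ash, iris}, right has 2 {poppy, bay}.
        Root iris: left subtree has 1 node {ash}, right has 0 { }.
        Root poppy: left subtree has 0 nodes { }, right has 1 {bay}.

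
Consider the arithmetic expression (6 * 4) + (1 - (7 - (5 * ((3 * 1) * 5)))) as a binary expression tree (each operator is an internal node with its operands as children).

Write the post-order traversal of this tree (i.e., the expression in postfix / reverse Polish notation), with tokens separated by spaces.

6 4 * 1 7 5 3 1 * 5 * * - - +

Post-order on an expression tree gives postfix notation: for each operator, emit left operand, right operand, then the operator.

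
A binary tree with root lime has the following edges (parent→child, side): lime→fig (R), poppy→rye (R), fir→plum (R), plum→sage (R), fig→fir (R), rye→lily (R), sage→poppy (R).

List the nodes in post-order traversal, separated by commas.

Post-order visits the left subtree, then the right subtree, then the node.
At lime: no left child.
At lime: go right to fig.
  At fig: no left child.
  At fig: go right to fir.
    At fir: no left child.
    At fir: go right to plum.
      At plum: no left child.
      At plum: go right to sage.
        At sage: no left child.
        At sage: go right to poppy.
          At poppy: no left child.
          At poppy: go right to rye.
            At rye: no left child.
            At rye: go right to lily.
              lily is a leaf — visit lily.
            Visit rye.
          Visit poppy.
        Visit sage.
      Visit plum.
    Visit fir.
  Visit fig.
Visit lime.

lily, rye, poppy, sage, plum, fir, fig, lime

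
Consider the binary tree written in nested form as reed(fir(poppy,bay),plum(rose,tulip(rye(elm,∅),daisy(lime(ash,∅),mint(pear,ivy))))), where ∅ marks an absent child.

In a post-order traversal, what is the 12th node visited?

daisy

Post-order visits the left subtree, then the right subtree, then the node.
At reed: go left to fir.
  At fir: go left to poppy.
    poppy is a leaf — visit poppy.
  At fir: go right to bay.
    bay is a leaf — visit bay.
  Visit fir.
At reed: go right to plum.
  At plum: go left to rose.
    rose is a leaf — visit rose.
  At plum: go right to tulip.
    At tulip: go left to rye.
      At rye: go left to elm.
        elm is a leaf — visit elm.
      At rye: no right child.
      Visit rye.
    At tulip: go right to daisy.
      At daisy: go left to lime.
        At lime: go left to ash.
          ash is a leaf — visit ash.
        At lime: no right child.
        Visit lime.
      At daisy: go right to mint.
        At mint: go left to pear.
          pear is a leaf — visit pear.
        At mint: go right to ivy.
          ivy is a leaf — visit ivy.
        Visit mint.
      Visit daisy.
    Visit tulip.
  Visit plum.
Visit reed.
Full post-order sequence: poppy, bay, fir, rose, elm, rye, ash, lime, pear, ivy, mint, daisy, tulip, plum, reed.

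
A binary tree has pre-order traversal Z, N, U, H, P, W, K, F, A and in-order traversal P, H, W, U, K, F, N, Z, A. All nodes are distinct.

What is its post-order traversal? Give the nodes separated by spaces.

The first element of pre-order is the root; it splits in-order into left and right subtrees.
Root Z: left subtree has 7 nodes {P, H, W, U, K, F, N}, right has 1 {A}.
  Root N: left subtree has 6 nodes {P, H, W, U, K, F}, right has 0 { }.
    Root U: left subtree has 3 nodes {P, H, W}, right has 2 {K, F}.
      Root H: left subtree has 1 node {P}, right has 1 {W}.
      Root K: left subtree has 0 nodes { }, right has 1 {F}.

P W H F K U N A Z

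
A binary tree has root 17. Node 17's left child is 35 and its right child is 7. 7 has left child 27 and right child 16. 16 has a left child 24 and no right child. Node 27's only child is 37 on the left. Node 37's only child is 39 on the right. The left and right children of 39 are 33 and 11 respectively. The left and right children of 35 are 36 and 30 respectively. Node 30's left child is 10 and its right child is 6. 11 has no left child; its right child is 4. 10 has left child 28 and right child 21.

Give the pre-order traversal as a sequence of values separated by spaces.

17 35 36 30 10 28 21 6 7 27 37 39 33 11 4 16 24

Pre-order visits the node, then its left subtree, then its right subtree.
Visit 17.
At 17: go left to 35.
  Visit 35.
  At 35: go left to 36.
    36 is a leaf — visit 36.
  At 35: go right to 30.
    Visit 30.
    At 30: go left to 10.
      Visit 10.
      At 10: go left to 28.
        28 is a leaf — visit 28.
      At 10: go right to 21.
        21 is a leaf — visit 21.
    At 30: go right to 6.
      6 is a leaf — visit 6.
At 17: go right to 7.
  Visit 7.
  At 7: go left to 27.
    Visit 27.
    At 27: go left to 37.
      Visit 37.
      At 37: no left child.
      At 37: go right to 39.
        Visit 39.
        At 39: go left to 33.
          33 is a leaf — visit 33.
        At 39: go right to 11.
          Visit 11.
          At 11: no left child.
          At 11: go right to 4.
            4 is a leaf — visit 4.
    At 27: no right child.
  At 7: go right to 16.
    Visit 16.
    At 16: go left to 24.
      24 is a leaf — visit 24.
    At 16: no right child.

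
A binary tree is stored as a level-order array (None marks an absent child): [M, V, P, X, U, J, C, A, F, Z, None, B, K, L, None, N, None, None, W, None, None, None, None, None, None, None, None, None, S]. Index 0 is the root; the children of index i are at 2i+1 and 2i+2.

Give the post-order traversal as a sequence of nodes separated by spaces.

N A W F X Z U V B K J S L C P M

Post-order visits the left subtree, then the right subtree, then the node.
At M: go left to V.
  At V: go left to X.
    At X: go left to A.
      At A: go left to N.
        N is a leaf — visit N.
      At A: no right child.
      Visit A.
    At X: go right to F.
      At F: no left child.
      At F: go right to W.
        W is a leaf — visit W.
      Visit F.
    Visit X.
  At V: go right to U.
    At U: go left to Z.
      Z is a leaf — visit Z.
    At U: no right child.
    Visit U.
  Visit V.
At M: go right to P.
  At P: go left to J.
    At J: go left to B.
      B is a leaf — visit B.
    At J: go right to K.
      K is a leaf — visit K.
    Visit J.
  At P: go right to C.
    At C: go left to L.
      At L: no left child.
      At L: go right to S.
        S is a leaf — visit S.
      Visit L.
    At C: no right child.
    Visit C.
  Visit P.
Visit M.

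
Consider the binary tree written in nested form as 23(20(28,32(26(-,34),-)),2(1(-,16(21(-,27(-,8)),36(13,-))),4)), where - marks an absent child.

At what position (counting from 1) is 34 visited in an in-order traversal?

In-order visits the left subtree, then the node, then the right subtree.
At 23: go left to 20.
  At 20: go left to 28.
    28 is a leaf — visit 28.
  Visit 20.
  At 20: go right to 32.
    At 32: go left to 26.
      At 26: no left child.
      Visit 26.
      At 26: go right to 34.
        34 is a leaf — visit 34.
    Visit 32.
    At 32: no right child.
Visit 23.
At 23: go right to 2.
  At 2: go left to 1.
    At 1: no left child.
    Visit 1.
    At 1: go right to 16.
      At 16: go left to 21.
        At 21: no left child.
        Visit 21.
        At 21: go right to 27.
          At 27: no left child.
          Visit 27.
          At 27: go right to 8.
            8 is a leaf — visit 8.
      Visit 16.
      At 16: go right to 36.
        At 36: go left to 13.
          13 is a leaf — visit 13.
        Visit 36.
        At 36: no right child.
  Visit 2.
  At 2: go right to 4.
    4 is a leaf — visit 4.
Full in-order sequence: 28, 20, 26, 34, 32, 23, 1, 21, 27, 8, 16, 13, 36, 2, 4.

4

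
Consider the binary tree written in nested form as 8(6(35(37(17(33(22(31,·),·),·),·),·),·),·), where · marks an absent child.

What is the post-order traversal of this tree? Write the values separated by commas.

Post-order visits the left subtree, then the right subtree, then the node.
At 8: go left to 6.
  At 6: go left to 35.
    At 35: go left to 37.
      At 37: go left to 17.
        At 17: go left to 33.
          At 33: go left to 22.
            At 22: go left to 31.
              31 is a leaf — visit 31.
            At 22: no right child.
            Visit 22.
          At 33: no right child.
          Visit 33.
        At 17: no right child.
        Visit 17.
      At 37: no right child.
      Visit 37.
    At 35: no right child.
    Visit 35.
  At 6: no right child.
  Visit 6.
At 8: no right child.
Visit 8.

31, 22, 33, 17, 37, 35, 6, 8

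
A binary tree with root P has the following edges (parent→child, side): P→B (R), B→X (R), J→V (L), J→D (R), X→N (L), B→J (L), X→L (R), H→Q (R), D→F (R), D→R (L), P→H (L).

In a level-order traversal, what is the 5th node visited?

Level-order visits nodes level by level from the root, left to right within each level.
Level 0: P
Level 1: H, B
Level 2: Q, J, X
Level 3: V, D, N, L
Level 4: R, F
Full level-order sequence: P, H, B, Q, J, X, V, D, N, L, R, F.

J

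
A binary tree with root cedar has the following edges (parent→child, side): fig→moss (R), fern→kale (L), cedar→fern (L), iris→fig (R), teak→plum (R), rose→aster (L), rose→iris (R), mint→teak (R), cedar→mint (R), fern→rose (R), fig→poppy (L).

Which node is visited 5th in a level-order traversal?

Level-order visits nodes level by level from the root, left to right within each level.
Level 0: cedar
Level 1: fern, mint
Level 2: kale, rose, teak
Level 3: aster, iris, plum
Level 4: fig
Level 5: poppy, moss
Full level-order sequence: cedar, fern, mint, kale, rose, teak, aster, iris, plum, fig, poppy, moss.

rose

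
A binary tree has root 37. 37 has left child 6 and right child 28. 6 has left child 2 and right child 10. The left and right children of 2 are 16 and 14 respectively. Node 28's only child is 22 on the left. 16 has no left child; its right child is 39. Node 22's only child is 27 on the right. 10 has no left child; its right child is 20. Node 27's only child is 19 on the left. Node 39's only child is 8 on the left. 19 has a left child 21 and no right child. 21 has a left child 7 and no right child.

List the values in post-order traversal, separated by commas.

Post-order visits the left subtree, then the right subtree, then the node.
At 37: go left to 6.
  At 6: go left to 2.
    At 2: go left to 16.
      At 16: no left child.
      At 16: go right to 39.
        At 39: go left to 8.
          8 is a leaf — visit 8.
        At 39: no right child.
        Visit 39.
      Visit 16.
    At 2: go right to 14.
      14 is a leaf — visit 14.
    Visit 2.
  At 6: go right to 10.
    At 10: no left child.
    At 10: go right to 20.
      20 is a leaf — visit 20.
    Visit 10.
  Visit 6.
At 37: go right to 28.
  At 28: go left to 22.
    At 22: no left child.
    At 22: go right to 27.
      At 27: go left to 19.
        At 19: go left to 21.
          At 21: go left to 7.
            7 is a leaf — visit 7.
          At 21: no right child.
          Visit 21.
        At 19: no right child.
        Visit 19.
      At 27: no right child.
      Visit 27.
    Visit 22.
  At 28: no right child.
  Visit 28.
Visit 37.

8, 39, 16, 14, 2, 20, 10, 6, 7, 21, 19, 27, 22, 28, 37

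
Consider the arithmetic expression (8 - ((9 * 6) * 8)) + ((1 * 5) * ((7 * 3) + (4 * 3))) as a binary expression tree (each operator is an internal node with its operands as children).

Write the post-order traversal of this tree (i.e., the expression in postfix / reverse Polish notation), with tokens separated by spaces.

8 9 6 * 8 * - 1 5 * 7 3 * 4 3 * + * +

Post-order on an expression tree gives postfix notation: for each operator, emit left operand, right operand, then the operator.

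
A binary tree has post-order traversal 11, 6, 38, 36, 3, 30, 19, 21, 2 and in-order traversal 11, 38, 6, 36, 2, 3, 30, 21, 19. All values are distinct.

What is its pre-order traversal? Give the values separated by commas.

The last element of post-order is the root; it splits in-order into left and right subtrees.
Root 2: left subtree has 4 nodes {11, 38, 6, 36}, right has 4 {3, 30, 21, 19}.
  Root 36: left subtree has 3 nodes {11, 38, 6}, right has 0 { }.
    Root 38: left subtree has 1 node {11}, right has 1 {6}.
  Root 21: left subtree has 2 nodes {3, 30}, right has 1 {19}.
    Root 30: left subtree has 1 node {3}, right has 0 { }.

2, 36, 38, 11, 6, 21, 30, 3, 19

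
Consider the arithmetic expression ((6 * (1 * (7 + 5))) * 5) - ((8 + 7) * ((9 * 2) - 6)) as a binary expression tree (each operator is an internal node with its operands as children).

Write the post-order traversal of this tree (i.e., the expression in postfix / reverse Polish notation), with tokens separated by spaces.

Post-order on an expression tree gives postfix notation: for each operator, emit left operand, right operand, then the operator.

6 1 7 5 + * * 5 * 8 7 + 9 2 * 6 - * -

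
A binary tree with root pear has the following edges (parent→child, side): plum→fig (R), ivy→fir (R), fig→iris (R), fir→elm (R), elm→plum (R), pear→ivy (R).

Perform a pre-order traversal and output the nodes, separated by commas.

pear, ivy, fir, elm, plum, fig, iris

Pre-order visits the node, then its left subtree, then its right subtree.
Visit pear.
At pear: no left child.
At pear: go right to ivy.
  Visit ivy.
  At ivy: no left child.
  At ivy: go right to fir.
    Visit fir.
    At fir: no left child.
    At fir: go right to elm.
      Visit elm.
      At elm: no left child.
      At elm: go right to plum.
        Visit plum.
        At plum: no left child.
        At plum: go right to fig.
          Visit fig.
          At fig: no left child.
          At fig: go right to iris.
            iris is a leaf — visit iris.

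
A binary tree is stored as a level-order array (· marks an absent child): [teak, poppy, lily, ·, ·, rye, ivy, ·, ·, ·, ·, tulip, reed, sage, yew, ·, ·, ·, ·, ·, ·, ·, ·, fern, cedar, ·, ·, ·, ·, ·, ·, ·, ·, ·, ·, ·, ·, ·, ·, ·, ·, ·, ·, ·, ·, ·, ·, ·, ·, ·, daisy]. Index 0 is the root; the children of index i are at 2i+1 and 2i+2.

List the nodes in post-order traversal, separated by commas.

Post-order visits the left subtree, then the right subtree, then the node.
At teak: go left to poppy.
  poppy is a leaf — visit poppy.
At teak: go right to lily.
  At lily: go left to rye.
    At rye: go left to tulip.
      At tulip: go left to fern.
        fern is a leaf — visit fern.
      At tulip: go right to cedar.
        At cedar: no left child.
        At cedar: go right to daisy.
          daisy is a leaf — visit daisy.
        Visit cedar.
      Visit tulip.
    At rye: go right to reed.
      reed is a leaf — visit reed.
    Visit rye.
  At lily: go right to ivy.
    At ivy: go left to sage.
      sage is a leaf — visit sage.
    At ivy: go right to yew.
      yew is a leaf — visit yew.
    Visit ivy.
  Visit lily.
Visit teak.

poppy, fern, daisy, cedar, tulip, reed, rye, sage, yew, ivy, lily, teak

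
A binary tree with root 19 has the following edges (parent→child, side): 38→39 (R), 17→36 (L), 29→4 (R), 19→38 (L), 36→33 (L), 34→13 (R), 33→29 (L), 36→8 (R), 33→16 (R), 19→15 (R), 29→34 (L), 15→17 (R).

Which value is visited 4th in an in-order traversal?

15

In-order visits the left subtree, then the node, then the right subtree.
At 19: go left to 38.
  At 38: no left child.
  Visit 38.
  At 38: go right to 39.
    39 is a leaf — visit 39.
Visit 19.
At 19: go right to 15.
  At 15: no left child.
  Visit 15.
  At 15: go right to 17.
    At 17: go left to 36.
      At 36: go left to 33.
        At 33: go left to 29.
          At 29: go left to 34.
            At 34: no left child.
            Visit 34.
            At 34: go right to 13.
              13 is a leaf — visit 13.
          Visit 29.
          At 29: go right to 4.
            4 is a leaf — visit 4.
        Visit 33.
        At 33: go right to 16.
          16 is a leaf — visit 16.
      Visit 36.
      At 36: go right to 8.
        8 is a leaf — visit 8.
    Visit 17.
    At 17: no right child.
Full in-order sequence: 38, 39, 19, 15, 34, 13, 29, 4, 33, 16, 36, 8, 17.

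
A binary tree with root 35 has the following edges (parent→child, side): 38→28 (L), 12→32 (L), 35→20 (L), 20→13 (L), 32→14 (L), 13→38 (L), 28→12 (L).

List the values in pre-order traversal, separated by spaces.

35 20 13 38 28 12 32 14

Pre-order visits the node, then its left subtree, then its right subtree.
Visit 35.
At 35: go left to 20.
  Visit 20.
  At 20: go left to 13.
    Visit 13.
    At 13: go left to 38.
      Visit 38.
      At 38: go left to 28.
        Visit 28.
        At 28: go left to 12.
          Visit 12.
          At 12: go left to 32.
            Visit 32.
            At 32: go left to 14.
              14 is a leaf — visit 14.
            At 32: no right child.
          At 12: no right child.
        At 28: no right child.
      At 38: no right child.
    At 13: no right child.
  At 20: no right child.
At 35: no right child.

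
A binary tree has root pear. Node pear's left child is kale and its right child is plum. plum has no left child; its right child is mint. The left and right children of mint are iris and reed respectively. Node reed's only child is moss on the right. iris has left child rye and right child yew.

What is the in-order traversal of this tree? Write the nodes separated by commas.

kale, pear, plum, rye, iris, yew, mint, reed, moss

In-order visits the left subtree, then the node, then the right subtree.
At pear: go left to kale.
  kale is a leaf — visit kale.
Visit pear.
At pear: go right to plum.
  At plum: no left child.
  Visit plum.
  At plum: go right to mint.
    At mint: go left to iris.
      At iris: go left to rye.
        rye is a leaf — visit rye.
      Visit iris.
      At iris: go right to yew.
        yew is a leaf — visit yew.
    Visit mint.
    At mint: go right to reed.
      At reed: no left child.
      Visit reed.
      At reed: go right to moss.
        moss is a leaf — visit moss.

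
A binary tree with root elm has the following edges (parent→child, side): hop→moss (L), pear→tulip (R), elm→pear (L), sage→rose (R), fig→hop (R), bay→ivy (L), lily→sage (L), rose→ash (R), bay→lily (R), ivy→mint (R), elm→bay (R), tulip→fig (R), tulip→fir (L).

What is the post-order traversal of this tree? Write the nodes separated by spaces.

Post-order visits the left subtree, then the right subtree, then the node.
At elm: go left to pear.
  At pear: no left child.
  At pear: go right to tulip.
    At tulip: go left to fir.
      fir is a leaf — visit fir.
    At tulip: go right to fig.
      At fig: no left child.
      At fig: go right to hop.
        At hop: go left to moss.
          moss is a leaf — visit moss.
        At hop: no right child.
        Visit hop.
      Visit fig.
    Visit tulip.
  Visit pear.
At elm: go right to bay.
  At bay: go left to ivy.
    At ivy: no left child.
    At ivy: go right to mint.
      mint is a leaf — visit mint.
    Visit ivy.
  At bay: go right to lily.
    At lily: go left to sage.
      At sage: no left child.
      At sage: go right to rose.
        At rose: no left child.
        At rose: go right to ash.
          ash is a leaf — visit ash.
        Visit rose.
      Visit sage.
    At lily: no right child.
    Visit lily.
  Visit bay.
Visit elm.

fir moss hop fig tulip pear mint ivy ash rose sage lily bay elm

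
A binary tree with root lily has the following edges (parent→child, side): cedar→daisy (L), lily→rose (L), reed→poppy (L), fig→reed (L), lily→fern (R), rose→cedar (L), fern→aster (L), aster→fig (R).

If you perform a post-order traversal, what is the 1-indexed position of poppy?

Post-order visits the left subtree, then the right subtree, then the node.
At lily: go left to rose.
  At rose: go left to cedar.
    At cedar: go left to daisy.
      daisy is a leaf — visit daisy.
    At cedar: no right child.
    Visit cedar.
  At rose: no right child.
  Visit rose.
At lily: go right to fern.
  At fern: go left to aster.
    At aster: no left child.
    At aster: go right to fig.
      At fig: go left to reed.
        At reed: go left to poppy.
          poppy is a leaf — visit poppy.
        At reed: no right child.
        Visit reed.
      At fig: no right child.
      Visit fig.
    Visit aster.
  At fern: no right child.
  Visit fern.
Visit lily.
Full post-order sequence: daisy, cedar, rose, poppy, reed, fig, aster, fern, lily.

4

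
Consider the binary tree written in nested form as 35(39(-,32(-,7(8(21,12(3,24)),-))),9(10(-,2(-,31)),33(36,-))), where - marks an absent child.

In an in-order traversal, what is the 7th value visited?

24

In-order visits the left subtree, then the node, then the right subtree.
At 35: go left to 39.
  At 39: no left child.
  Visit 39.
  At 39: go right to 32.
    At 32: no left child.
    Visit 32.
    At 32: go right to 7.
      At 7: go left to 8.
        At 8: go left to 21.
          21 is a leaf — visit 21.
        Visit 8.
        At 8: go right to 12.
          At 12: go left to 3.
            3 is a leaf — visit 3.
          Visit 12.
          At 12: go right to 24.
            24 is a leaf — visit 24.
      Visit 7.
      At 7: no right child.
Visit 35.
At 35: go right to 9.
  At 9: go left to 10.
    At 10: no left child.
    Visit 10.
    At 10: go right to 2.
      At 2: no left child.
      Visit 2.
      At 2: go right to 31.
        31 is a leaf — visit 31.
  Visit 9.
  At 9: go right to 33.
    At 33: go left to 36.
      36 is a leaf — visit 36.
    Visit 33.
    At 33: no right child.
Full in-order sequence: 39, 32, 21, 8, 3, 12, 24, 7, 35, 10, 2, 31, 9, 36, 33.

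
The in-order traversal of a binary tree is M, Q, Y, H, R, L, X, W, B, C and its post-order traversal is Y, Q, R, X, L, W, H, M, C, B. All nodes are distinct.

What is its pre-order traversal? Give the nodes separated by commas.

B, M, H, Q, Y, W, L, R, X, C

The last element of post-order is the root; it splits in-order into left and right subtrees.
Root B: left subtree has 8 nodes {M, Q, Y, H, R, L, X, W}, right has 1 {C}.
  Root M: left subtree has 0 nodes { }, right has 7 {Q, Y, H, R, L, X, W}.
    Root H: left subtree has 2 nodes {Q, Y}, right has 4 {R, L, X, W}.
      Root Q: left subtree has 0 nodes { }, right has 1 {Y}.
      Root W: left subtree has 3 nodes {R, L, X}, right has 0 { }.
        Root L: left subtree has 1 node {R}, right has 1 {X}.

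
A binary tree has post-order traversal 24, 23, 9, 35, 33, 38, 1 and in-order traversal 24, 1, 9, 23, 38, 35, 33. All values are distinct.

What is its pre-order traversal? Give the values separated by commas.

1, 24, 38, 9, 23, 33, 35

The last element of post-order is the root; it splits in-order into left and right subtrees.
Root 1: left subtree has 1 node {24}, right has 5 {9, 23, 38, 35, 33}.
  Root 38: left subtree has 2 nodes {9, 23}, right has 2 {35, 33}.
    Root 9: left subtree has 0 nodes { }, right has 1 {23}.
    Root 33: left subtree has 1 node {35}, right has 0 { }.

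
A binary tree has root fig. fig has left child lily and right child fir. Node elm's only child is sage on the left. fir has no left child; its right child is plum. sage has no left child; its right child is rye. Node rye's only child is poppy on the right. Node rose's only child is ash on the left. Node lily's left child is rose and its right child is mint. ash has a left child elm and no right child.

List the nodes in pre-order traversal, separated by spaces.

Pre-order visits the node, then its left subtree, then its right subtree.
Visit fig.
At fig: go left to lily.
  Visit lily.
  At lily: go left to rose.
    Visit rose.
    At rose: go left to ash.
      Visit ash.
      At ash: go left to elm.
        Visit elm.
        At elm: go left to sage.
          Visit sage.
          At sage: no left child.
          At sage: go right to rye.
            Visit rye.
            At rye: no left child.
            At rye: go right to poppy.
              poppy is a leaf — visit poppy.
        At elm: no right child.
      At ash: no right child.
    At rose: no right child.
  At lily: go right to mint.
    mint is a leaf — visit mint.
At fig: go right to fir.
  Visit fir.
  At fir: no left child.
  At fir: go right to plum.
    plum is a leaf — visit plum.

fig lily rose ash elm sage rye poppy mint fir plum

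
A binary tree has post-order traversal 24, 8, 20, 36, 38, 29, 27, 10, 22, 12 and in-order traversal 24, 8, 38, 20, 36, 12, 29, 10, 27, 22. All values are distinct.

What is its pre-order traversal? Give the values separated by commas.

12, 38, 8, 24, 36, 20, 22, 10, 29, 27

The last element of post-order is the root; it splits in-order into left and right subtrees.
Root 12: left subtree has 5 nodes {24, 8, 38, 20, 36}, right has 4 {29, 10, 27, 22}.
  Root 38: left subtree has 2 nodes {24, 8}, right has 2 {20, 36}.
    Root 8: left subtree has 1 node {24}, right has 0 { }.
    Root 36: left subtree has 1 node {20}, right has 0 { }.
  Root 22: left subtree has 3 nodes {29, 10, 27}, right has 0 { }.
    Root 10: left subtree has 1 node {29}, right has 1 {27}.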